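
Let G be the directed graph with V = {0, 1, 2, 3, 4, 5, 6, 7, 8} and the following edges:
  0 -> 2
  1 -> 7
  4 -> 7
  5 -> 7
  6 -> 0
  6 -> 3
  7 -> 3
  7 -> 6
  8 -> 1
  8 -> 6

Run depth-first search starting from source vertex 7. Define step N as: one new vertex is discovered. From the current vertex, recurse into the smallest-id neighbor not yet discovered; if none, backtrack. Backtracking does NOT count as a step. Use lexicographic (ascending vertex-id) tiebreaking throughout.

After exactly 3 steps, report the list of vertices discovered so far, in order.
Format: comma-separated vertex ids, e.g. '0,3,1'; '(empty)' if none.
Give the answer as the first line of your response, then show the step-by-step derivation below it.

7,3,6

step 1: discover 7; path=7; order=7
step 2: discover 3; path=7>3; order=7,3
step 3: discover 6; path=7>6; order=7,3,6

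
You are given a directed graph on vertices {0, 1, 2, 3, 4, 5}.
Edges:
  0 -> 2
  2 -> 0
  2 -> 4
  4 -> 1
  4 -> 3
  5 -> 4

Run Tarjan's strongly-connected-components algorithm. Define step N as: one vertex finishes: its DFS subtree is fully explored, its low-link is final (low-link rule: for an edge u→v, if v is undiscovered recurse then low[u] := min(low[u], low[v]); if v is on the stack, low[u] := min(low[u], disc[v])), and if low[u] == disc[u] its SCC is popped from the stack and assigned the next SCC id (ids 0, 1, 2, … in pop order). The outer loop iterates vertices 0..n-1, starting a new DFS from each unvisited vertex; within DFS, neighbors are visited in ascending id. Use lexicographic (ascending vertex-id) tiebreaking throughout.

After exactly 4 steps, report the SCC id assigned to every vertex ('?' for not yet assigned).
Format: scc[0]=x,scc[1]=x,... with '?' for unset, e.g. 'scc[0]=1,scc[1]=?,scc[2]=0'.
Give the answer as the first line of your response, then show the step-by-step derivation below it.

scc[0]=?,scc[1]=0,scc[2]=?,scc[3]=1,scc[4]=2,scc[5]=?

step 1: low=(low[0]=0,low[1]=3,low[2]=0,low[3]=?,low[4]=2,low[5]=?); scc=(scc[0]=?,scc[1]=0,scc[2]=?,scc[3]=?,scc[4]=?,scc[5]=?)
step 2: low=(low[0]=0,low[1]=3,low[2]=0,low[3]=4,low[4]=2,low[5]=?); scc=(scc[0]=?,scc[1]=0,scc[2]=?,scc[3]=1,scc[4]=?,scc[5]=?)
step 3: low=(low[0]=0,low[1]=3,low[2]=0,low[3]=4,low[4]=2,low[5]=?); scc=(scc[0]=?,scc[1]=0,scc[2]=?,scc[3]=1,scc[4]=2,scc[5]=?)
step 4: low=(low[0]=0,low[1]=3,low[2]=0,low[3]=4,low[4]=2,low[5]=?); scc=(scc[0]=?,scc[1]=0,scc[2]=?,scc[3]=1,scc[4]=2,scc[5]=?)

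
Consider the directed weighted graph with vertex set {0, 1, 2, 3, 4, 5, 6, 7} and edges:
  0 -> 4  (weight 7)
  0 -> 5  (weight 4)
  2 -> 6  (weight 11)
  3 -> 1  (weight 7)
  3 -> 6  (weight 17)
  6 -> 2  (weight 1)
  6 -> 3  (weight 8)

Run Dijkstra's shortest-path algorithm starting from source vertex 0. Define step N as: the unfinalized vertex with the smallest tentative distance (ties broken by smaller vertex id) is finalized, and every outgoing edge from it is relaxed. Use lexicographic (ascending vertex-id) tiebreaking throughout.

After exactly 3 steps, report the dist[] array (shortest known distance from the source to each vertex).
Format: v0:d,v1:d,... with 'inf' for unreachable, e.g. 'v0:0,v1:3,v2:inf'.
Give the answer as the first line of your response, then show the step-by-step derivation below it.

v0:0,v1:inf,v2:inf,v3:inf,v4:7,v5:4,v6:inf,v7:inf

step 1: dist = v0:0,v1:inf,v2:inf,v3:inf,v4:7,v5:4,v6:inf,v7:inf
step 2: dist = v0:0,v1:inf,v2:inf,v3:inf,v4:7,v5:4,v6:inf,v7:inf
step 3: dist = v0:0,v1:inf,v2:inf,v3:inf,v4:7,v5:4,v6:inf,v7:inf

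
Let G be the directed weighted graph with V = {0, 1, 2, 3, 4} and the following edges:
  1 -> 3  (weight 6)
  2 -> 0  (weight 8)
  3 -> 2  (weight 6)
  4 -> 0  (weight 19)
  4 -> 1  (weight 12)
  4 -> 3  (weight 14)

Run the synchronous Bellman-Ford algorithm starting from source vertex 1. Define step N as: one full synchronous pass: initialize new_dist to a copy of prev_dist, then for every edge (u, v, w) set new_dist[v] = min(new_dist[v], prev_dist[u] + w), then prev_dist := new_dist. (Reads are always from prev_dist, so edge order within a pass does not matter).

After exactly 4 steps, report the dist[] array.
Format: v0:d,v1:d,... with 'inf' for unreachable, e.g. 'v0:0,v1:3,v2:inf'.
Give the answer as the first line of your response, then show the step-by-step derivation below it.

v0:20,v1:0,v2:12,v3:6,v4:inf

step 1: dist = v0:inf,v1:0,v2:inf,v3:6,v4:inf
step 2: dist = v0:inf,v1:0,v2:12,v3:6,v4:inf
step 3: dist = v0:20,v1:0,v2:12,v3:6,v4:inf
step 4: dist = v0:20,v1:0,v2:12,v3:6,v4:inf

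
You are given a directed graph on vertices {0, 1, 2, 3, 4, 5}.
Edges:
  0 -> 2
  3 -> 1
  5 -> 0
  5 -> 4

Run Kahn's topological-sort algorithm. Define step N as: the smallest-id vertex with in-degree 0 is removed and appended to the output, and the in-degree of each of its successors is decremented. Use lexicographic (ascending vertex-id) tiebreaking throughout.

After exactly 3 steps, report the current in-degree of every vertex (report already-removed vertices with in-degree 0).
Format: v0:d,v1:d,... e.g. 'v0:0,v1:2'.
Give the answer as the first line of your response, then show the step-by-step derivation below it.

v0:0,v1:0,v2:1,v3:0,v4:0,v5:0

step 1: output 3; order=[3]; indeg=(1,0,1,0,1,0)
step 2: output 1; order=[3,1]; indeg=(1,0,1,0,1,0)
step 3: output 5; order=[3,1,5]; indeg=(0,0,1,0,0,0)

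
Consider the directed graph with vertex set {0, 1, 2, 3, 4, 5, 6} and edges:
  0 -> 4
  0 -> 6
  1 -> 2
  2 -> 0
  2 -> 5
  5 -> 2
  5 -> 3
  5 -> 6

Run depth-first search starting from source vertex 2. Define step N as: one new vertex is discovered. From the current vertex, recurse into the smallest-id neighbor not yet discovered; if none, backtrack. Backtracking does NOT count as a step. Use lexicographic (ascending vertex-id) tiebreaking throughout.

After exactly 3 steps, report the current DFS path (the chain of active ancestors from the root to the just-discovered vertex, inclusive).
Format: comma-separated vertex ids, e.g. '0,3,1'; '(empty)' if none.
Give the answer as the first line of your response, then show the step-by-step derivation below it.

2,0,4

step 1: discover 2; path=2; order=2
step 2: discover 0; path=2>0; order=2,0
step 3: discover 4; path=2>0>4; order=2,0,4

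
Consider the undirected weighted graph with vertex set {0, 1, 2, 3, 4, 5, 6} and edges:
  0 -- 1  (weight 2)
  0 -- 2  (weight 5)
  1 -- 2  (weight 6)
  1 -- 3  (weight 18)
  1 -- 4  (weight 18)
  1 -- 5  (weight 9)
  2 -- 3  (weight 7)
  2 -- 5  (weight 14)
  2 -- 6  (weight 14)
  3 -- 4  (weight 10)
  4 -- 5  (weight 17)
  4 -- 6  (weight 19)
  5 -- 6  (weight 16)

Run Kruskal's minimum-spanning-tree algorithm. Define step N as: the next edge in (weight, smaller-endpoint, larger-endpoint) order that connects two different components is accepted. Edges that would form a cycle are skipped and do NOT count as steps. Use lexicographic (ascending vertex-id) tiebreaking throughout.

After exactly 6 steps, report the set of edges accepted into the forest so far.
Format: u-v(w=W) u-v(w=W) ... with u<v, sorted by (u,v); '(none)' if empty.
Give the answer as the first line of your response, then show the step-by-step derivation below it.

0-1(w=2) 0-2(w=5) 1-5(w=9) 2-3(w=7) 2-6(w=14) 3-4(w=10)

step 1: add edge 0-1 (w=2); MST = {0-1(w=2)}
step 2: add edge 0-2 (w=5); MST = {0-1(w=2) 0-2(w=5)}
step 3: add edge 2-3 (w=7); MST = {0-1(w=2) 0-2(w=5) 2-3(w=7)}
step 4: add edge 1-5 (w=9); MST = {0-1(w=2) 0-2(w=5) 1-5(w=9) 2-3(w=7)}
step 5: add edge 3-4 (w=10); MST = {0-1(w=2) 0-2(w=5) 1-5(w=9) 2-3(w=7) 3-4(w=10)}
step 6: add edge 2-6 (w=14); MST = {0-1(w=2) 0-2(w=5) 1-5(w=9) 2-3(w=7) 2-6(w=14) 3-4(w=10)}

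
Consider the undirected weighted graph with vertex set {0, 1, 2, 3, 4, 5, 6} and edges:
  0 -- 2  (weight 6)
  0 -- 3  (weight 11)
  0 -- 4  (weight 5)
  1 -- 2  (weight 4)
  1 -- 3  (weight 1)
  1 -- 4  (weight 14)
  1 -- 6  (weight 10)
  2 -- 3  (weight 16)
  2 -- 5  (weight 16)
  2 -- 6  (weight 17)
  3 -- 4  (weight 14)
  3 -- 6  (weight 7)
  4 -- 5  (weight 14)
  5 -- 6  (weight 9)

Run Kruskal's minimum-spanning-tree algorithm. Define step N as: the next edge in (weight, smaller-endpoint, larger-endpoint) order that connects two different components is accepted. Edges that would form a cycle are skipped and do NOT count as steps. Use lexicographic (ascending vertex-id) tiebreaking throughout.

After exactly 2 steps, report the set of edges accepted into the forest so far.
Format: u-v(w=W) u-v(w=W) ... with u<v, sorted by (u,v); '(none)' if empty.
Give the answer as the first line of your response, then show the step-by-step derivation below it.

1-2(w=4) 1-3(w=1)

step 1: add edge 1-3 (w=1); MST = {1-3(w=1)}
step 2: add edge 1-2 (w=4); MST = {1-2(w=4) 1-3(w=1)}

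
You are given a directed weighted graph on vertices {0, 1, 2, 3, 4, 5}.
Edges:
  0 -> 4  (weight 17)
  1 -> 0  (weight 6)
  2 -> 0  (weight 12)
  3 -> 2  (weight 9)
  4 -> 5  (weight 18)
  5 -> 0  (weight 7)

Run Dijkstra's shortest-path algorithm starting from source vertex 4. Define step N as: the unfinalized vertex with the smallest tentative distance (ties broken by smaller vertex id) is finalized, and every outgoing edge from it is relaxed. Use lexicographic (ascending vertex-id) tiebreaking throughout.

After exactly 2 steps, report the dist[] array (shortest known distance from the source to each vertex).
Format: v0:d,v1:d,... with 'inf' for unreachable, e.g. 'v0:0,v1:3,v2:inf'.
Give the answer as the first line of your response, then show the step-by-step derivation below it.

v0:25,v1:inf,v2:inf,v3:inf,v4:0,v5:18

step 1: dist = v0:inf,v1:inf,v2:inf,v3:inf,v4:0,v5:18
step 2: dist = v0:25,v1:inf,v2:inf,v3:inf,v4:0,v5:18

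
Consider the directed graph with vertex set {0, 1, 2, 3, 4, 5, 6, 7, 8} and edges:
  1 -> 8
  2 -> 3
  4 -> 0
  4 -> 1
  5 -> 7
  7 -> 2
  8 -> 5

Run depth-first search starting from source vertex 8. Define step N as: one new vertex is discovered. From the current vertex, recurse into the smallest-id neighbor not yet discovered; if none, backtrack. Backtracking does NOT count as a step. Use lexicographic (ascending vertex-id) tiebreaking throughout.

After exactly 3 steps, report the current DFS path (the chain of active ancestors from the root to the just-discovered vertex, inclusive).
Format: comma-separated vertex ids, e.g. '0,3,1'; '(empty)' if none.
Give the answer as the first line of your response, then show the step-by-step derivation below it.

8,5,7

step 1: discover 8; path=8; order=8
step 2: discover 5; path=8>5; order=8,5
step 3: discover 7; path=8>5>7; order=8,5,7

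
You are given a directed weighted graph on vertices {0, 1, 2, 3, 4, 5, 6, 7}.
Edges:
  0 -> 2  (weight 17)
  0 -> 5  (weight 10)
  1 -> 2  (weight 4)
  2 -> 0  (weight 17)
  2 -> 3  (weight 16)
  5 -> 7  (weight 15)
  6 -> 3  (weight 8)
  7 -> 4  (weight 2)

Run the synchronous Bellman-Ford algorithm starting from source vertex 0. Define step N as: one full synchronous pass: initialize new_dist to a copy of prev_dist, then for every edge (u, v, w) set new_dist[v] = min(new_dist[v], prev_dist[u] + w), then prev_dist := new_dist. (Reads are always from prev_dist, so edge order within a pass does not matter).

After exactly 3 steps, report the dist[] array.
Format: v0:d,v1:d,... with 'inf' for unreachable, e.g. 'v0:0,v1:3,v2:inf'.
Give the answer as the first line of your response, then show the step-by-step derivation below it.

v0:0,v1:inf,v2:17,v3:33,v4:27,v5:10,v6:inf,v7:25

step 1: dist = v0:0,v1:inf,v2:17,v3:inf,v4:inf,v5:10,v6:inf,v7:inf
step 2: dist = v0:0,v1:inf,v2:17,v3:33,v4:inf,v5:10,v6:inf,v7:25
step 3: dist = v0:0,v1:inf,v2:17,v3:33,v4:27,v5:10,v6:inf,v7:25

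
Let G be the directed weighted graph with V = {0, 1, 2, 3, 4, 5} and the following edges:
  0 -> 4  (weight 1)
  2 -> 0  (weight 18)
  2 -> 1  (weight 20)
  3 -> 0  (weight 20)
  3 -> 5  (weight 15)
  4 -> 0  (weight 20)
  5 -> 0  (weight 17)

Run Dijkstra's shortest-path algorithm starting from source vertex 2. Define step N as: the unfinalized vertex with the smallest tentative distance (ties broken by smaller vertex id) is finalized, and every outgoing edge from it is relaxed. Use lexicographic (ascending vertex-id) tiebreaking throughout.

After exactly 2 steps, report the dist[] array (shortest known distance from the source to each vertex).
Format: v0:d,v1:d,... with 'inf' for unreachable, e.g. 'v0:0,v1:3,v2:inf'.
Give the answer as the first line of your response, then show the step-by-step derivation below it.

v0:18,v1:20,v2:0,v3:inf,v4:19,v5:inf

step 1: dist = v0:18,v1:20,v2:0,v3:inf,v4:inf,v5:inf
step 2: dist = v0:18,v1:20,v2:0,v3:inf,v4:19,v5:inf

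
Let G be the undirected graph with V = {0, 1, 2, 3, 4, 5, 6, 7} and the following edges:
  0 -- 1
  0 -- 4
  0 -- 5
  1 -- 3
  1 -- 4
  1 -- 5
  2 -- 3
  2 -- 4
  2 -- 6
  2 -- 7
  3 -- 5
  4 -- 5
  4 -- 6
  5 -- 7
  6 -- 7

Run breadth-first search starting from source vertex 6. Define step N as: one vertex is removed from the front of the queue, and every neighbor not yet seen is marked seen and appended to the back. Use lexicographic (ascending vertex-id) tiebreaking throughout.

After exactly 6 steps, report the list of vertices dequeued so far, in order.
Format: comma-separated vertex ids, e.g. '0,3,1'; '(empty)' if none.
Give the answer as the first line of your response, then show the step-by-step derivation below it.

6,2,4,7,3,0

step 1: dequeue 6; queue=[2,4,7]; order=6
step 2: dequeue 2; queue=[4,7,3]; order=6,2
step 3: dequeue 4; queue=[7,3,0,1,5]; order=6,2,4
step 4: dequeue 7; queue=[3,0,1,5]; order=6,2,4,7
step 5: dequeue 3; queue=[0,1,5]; order=6,2,4,7,3
step 6: dequeue 0; queue=[1,5]; order=6,2,4,7,3,0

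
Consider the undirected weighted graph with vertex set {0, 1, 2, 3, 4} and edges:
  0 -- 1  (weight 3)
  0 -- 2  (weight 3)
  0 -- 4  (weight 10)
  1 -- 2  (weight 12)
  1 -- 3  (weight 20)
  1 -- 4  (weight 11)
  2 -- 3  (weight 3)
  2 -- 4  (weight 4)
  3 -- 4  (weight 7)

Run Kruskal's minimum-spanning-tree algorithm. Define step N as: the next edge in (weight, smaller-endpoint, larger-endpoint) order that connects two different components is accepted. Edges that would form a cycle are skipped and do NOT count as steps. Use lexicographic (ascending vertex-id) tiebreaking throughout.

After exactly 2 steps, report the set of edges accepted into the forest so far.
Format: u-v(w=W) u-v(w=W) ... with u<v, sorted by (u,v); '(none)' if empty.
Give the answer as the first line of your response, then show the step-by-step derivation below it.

0-1(w=3) 0-2(w=3)

step 1: add edge 0-1 (w=3); MST = {0-1(w=3)}
step 2: add edge 0-2 (w=3); MST = {0-1(w=3) 0-2(w=3)}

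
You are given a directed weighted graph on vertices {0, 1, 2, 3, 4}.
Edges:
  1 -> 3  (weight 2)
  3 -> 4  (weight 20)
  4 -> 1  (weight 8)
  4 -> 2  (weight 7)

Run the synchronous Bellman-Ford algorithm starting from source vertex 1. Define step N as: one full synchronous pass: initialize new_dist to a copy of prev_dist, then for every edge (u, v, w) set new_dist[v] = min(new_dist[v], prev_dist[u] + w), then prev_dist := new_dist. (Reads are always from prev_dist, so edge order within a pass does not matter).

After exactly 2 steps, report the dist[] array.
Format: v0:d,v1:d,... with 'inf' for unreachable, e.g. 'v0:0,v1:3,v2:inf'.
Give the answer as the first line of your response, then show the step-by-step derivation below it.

v0:inf,v1:0,v2:inf,v3:2,v4:22

step 1: dist = v0:inf,v1:0,v2:inf,v3:2,v4:inf
step 2: dist = v0:inf,v1:0,v2:inf,v3:2,v4:22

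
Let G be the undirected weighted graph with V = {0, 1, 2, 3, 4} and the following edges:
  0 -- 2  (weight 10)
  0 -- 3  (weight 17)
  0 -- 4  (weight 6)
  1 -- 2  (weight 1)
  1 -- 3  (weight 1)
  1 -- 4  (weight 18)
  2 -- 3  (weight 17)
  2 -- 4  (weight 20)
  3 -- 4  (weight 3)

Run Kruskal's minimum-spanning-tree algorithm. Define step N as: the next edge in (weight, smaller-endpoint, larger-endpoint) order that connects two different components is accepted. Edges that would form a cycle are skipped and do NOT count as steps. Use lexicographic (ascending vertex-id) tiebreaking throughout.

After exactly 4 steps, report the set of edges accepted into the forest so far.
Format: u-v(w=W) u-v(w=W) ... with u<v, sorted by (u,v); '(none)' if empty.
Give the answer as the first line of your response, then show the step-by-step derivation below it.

0-4(w=6) 1-2(w=1) 1-3(w=1) 3-4(w=3)

step 1: add edge 1-2 (w=1); MST = {1-2(w=1)}
step 2: add edge 1-3 (w=1); MST = {1-2(w=1) 1-3(w=1)}
step 3: add edge 3-4 (w=3); MST = {1-2(w=1) 1-3(w=1) 3-4(w=3)}
step 4: add edge 0-4 (w=6); MST = {0-4(w=6) 1-2(w=1) 1-3(w=1) 3-4(w=3)}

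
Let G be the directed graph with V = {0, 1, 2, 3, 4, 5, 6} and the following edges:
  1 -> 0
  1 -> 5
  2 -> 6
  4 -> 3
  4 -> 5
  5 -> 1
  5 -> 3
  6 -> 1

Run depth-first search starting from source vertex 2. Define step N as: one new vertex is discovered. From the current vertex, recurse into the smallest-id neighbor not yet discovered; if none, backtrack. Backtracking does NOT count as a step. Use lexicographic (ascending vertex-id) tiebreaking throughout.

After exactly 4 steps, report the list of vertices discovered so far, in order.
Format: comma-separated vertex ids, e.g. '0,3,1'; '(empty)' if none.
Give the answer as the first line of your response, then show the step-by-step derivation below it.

2,6,1,0

step 1: discover 2; path=2; order=2
step 2: discover 6; path=2>6; order=2,6
step 3: discover 1; path=2>6>1; order=2,6,1
step 4: discover 0; path=2>6>1>0; order=2,6,1,0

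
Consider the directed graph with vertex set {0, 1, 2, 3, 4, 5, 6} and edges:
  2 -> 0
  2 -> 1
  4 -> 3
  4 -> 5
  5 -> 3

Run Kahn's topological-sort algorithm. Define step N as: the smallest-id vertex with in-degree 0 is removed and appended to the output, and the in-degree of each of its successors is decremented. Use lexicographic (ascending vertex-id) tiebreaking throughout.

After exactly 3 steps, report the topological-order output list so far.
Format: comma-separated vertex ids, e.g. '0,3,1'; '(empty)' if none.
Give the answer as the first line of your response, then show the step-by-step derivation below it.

2,0,1

step 1: output 2; order=[2]; indeg=(0,0,0,2,0,1,0)
step 2: output 0; order=[2,0]; indeg=(0,0,0,2,0,1,0)
step 3: output 1; order=[2,0,1]; indeg=(0,0,0,2,0,1,0)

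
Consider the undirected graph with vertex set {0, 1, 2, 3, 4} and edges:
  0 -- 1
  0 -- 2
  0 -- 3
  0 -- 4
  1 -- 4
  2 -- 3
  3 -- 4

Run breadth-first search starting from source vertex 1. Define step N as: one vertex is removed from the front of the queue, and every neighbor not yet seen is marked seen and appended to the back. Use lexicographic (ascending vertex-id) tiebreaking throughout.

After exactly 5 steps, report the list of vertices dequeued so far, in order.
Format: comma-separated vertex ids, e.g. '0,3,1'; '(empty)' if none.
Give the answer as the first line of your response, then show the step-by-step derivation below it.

1,0,4,2,3

step 1: dequeue 1; queue=[0,4]; order=1
step 2: dequeue 0; queue=[4,2,3]; order=1,0
step 3: dequeue 4; queue=[2,3]; order=1,0,4
step 4: dequeue 2; queue=[3]; order=1,0,4,2
step 5: dequeue 3; queue=[(empty)]; order=1,0,4,2,3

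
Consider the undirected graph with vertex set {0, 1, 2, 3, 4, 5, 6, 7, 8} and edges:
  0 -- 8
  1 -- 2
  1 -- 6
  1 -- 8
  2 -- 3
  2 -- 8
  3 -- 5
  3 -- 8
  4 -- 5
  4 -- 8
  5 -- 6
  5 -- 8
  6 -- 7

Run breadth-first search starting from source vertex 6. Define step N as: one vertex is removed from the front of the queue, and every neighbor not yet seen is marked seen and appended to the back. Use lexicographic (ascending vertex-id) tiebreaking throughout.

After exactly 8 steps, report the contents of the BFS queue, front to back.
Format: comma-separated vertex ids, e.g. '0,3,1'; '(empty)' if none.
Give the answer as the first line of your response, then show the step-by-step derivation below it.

0

step 1: dequeue 6; queue=[1,5,7]; order=6
step 2: dequeue 1; queue=[5,7,2,8]; order=6,1
step 3: dequeue 5; queue=[7,2,8,3,4]; order=6,1,5
step 4: dequeue 7; queue=[2,8,3,4]; order=6,1,5,7
step 5: dequeue 2; queue=[8,3,4]; order=6,1,5,7,2
step 6: dequeue 8; queue=[3,4,0]; order=6,1,5,7,2,8
step 7: dequeue 3; queue=[4,0]; order=6,1,5,7,2,8,3
step 8: dequeue 4; queue=[0]; order=6,1,5,7,2,8,3,4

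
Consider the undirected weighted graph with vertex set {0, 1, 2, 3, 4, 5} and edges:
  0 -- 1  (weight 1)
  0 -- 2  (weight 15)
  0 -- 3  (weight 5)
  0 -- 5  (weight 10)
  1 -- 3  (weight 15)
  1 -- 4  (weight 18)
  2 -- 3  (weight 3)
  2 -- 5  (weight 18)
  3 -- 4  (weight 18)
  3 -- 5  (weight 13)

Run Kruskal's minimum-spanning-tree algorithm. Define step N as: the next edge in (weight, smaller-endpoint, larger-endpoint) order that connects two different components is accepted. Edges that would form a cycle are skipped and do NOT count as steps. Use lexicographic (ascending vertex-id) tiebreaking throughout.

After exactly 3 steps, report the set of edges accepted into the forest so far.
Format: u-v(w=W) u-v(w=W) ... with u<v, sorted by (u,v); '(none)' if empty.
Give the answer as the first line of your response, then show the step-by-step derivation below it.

0-1(w=1) 0-3(w=5) 2-3(w=3)

step 1: add edge 0-1 (w=1); MST = {0-1(w=1)}
step 2: add edge 2-3 (w=3); MST = {0-1(w=1) 2-3(w=3)}
step 3: add edge 0-3 (w=5); MST = {0-1(w=1) 0-3(w=5) 2-3(w=3)}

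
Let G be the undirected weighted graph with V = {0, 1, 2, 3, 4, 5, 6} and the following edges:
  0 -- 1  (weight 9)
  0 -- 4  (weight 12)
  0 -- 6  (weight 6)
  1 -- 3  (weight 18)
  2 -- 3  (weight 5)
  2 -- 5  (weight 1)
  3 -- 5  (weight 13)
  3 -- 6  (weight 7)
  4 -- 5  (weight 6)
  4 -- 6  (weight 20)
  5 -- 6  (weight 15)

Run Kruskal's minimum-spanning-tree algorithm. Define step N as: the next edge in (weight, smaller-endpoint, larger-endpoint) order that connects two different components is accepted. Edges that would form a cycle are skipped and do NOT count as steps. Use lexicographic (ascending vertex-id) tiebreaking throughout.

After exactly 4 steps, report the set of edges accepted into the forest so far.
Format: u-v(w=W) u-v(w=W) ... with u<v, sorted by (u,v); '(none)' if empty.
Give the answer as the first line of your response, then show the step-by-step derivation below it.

0-6(w=6) 2-3(w=5) 2-5(w=1) 4-5(w=6)

step 1: add edge 2-5 (w=1); MST = {2-5(w=1)}
step 2: add edge 2-3 (w=5); MST = {2-3(w=5) 2-5(w=1)}
step 3: add edge 0-6 (w=6); MST = {0-6(w=6) 2-3(w=5) 2-5(w=1)}
step 4: add edge 4-5 (w=6); MST = {0-6(w=6) 2-3(w=5) 2-5(w=1) 4-5(w=6)}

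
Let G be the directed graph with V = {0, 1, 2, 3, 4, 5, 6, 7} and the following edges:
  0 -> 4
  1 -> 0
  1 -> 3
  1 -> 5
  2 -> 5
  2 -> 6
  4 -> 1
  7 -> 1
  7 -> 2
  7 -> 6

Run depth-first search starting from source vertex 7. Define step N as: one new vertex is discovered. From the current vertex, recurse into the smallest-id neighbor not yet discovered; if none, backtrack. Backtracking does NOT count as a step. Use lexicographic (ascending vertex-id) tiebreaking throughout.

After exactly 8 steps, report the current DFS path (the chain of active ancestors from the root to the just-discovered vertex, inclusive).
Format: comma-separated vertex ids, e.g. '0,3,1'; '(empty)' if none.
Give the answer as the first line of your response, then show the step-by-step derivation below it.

7,2,6

step 1: discover 7; path=7; order=7
step 2: discover 1; path=7>1; order=7,1
step 3: discover 0; path=7>1>0; order=7,1,0
step 4: discover 4; path=7>1>0>4; order=7,1,0,4
step 5: discover 3; path=7>1>3; order=7,1,0,4,3
step 6: discover 5; path=7>1>5; order=7,1,0,4,3,5
step 7: discover 2; path=7>2; order=7,1,0,4,3,5,2
step 8: discover 6; path=7>2>6; order=7,1,0,4,3,5,2,6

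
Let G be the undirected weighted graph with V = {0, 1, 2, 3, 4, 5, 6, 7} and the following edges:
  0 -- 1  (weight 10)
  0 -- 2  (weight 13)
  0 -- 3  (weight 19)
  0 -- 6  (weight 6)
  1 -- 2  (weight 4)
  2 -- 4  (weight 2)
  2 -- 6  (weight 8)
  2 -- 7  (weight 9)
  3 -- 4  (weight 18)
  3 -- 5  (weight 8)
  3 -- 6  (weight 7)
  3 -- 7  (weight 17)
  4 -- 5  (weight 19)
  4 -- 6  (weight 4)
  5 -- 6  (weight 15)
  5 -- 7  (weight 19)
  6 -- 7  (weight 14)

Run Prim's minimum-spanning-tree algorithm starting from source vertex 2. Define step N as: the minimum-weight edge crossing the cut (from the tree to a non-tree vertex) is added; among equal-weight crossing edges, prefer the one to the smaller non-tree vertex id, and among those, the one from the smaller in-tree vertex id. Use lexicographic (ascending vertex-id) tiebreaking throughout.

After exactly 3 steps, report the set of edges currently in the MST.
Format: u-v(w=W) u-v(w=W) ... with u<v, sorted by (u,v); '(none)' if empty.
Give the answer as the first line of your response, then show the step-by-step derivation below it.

1-2(w=4) 2-4(w=2) 4-6(w=4)

step 1: add edge 2-4 (w=2); MST = {2-4(w=2)}
step 2: add edge 1-2 (w=4); MST = {1-2(w=4) 2-4(w=2)}
step 3: add edge 4-6 (w=4); MST = {1-2(w=4) 2-4(w=2) 4-6(w=4)}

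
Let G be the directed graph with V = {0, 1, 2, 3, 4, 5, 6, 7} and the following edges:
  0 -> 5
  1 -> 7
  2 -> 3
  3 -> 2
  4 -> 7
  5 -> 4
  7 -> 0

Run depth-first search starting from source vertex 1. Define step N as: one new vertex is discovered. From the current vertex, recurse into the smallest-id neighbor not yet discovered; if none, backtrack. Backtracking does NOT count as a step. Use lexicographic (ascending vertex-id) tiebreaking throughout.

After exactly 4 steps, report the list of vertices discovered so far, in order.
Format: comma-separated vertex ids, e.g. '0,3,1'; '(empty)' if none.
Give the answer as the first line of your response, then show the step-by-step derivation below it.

1,7,0,5

step 1: discover 1; path=1; order=1
step 2: discover 7; path=1>7; order=1,7
step 3: discover 0; path=1>7>0; order=1,7,0
step 4: discover 5; path=1>7>0>5; order=1,7,0,5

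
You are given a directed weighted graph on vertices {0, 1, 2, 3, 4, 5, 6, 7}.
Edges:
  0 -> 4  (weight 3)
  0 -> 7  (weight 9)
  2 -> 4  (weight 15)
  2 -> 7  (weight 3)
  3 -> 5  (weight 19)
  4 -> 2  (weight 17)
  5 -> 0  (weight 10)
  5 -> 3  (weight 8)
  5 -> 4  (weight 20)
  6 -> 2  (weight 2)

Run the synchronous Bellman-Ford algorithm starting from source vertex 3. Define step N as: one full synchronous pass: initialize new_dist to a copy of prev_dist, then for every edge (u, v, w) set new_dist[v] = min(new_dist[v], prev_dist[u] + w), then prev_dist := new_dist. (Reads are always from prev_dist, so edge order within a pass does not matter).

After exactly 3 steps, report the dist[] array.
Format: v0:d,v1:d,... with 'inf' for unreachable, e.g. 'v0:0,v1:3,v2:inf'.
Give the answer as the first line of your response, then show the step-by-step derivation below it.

v0:29,v1:inf,v2:56,v3:0,v4:32,v5:19,v6:inf,v7:38

step 1: dist = v0:inf,v1:inf,v2:inf,v3:0,v4:inf,v5:19,v6:inf,v7:inf
step 2: dist = v0:29,v1:inf,v2:inf,v3:0,v4:39,v5:19,v6:inf,v7:inf
step 3: dist = v0:29,v1:inf,v2:56,v3:0,v4:32,v5:19,v6:inf,v7:38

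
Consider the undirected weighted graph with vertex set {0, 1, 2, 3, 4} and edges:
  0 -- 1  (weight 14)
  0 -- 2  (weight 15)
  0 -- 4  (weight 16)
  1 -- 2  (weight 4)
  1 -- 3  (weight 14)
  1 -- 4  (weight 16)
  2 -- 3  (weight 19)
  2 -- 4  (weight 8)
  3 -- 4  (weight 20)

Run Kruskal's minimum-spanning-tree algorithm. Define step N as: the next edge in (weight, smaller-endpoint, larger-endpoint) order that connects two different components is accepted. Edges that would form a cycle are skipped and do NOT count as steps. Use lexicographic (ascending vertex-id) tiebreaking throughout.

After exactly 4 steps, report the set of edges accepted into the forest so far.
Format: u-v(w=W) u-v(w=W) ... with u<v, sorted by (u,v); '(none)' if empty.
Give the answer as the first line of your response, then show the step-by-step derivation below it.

0-1(w=14) 1-2(w=4) 1-3(w=14) 2-4(w=8)

step 1: add edge 1-2 (w=4); MST = {1-2(w=4)}
step 2: add edge 2-4 (w=8); MST = {1-2(w=4) 2-4(w=8)}
step 3: add edge 0-1 (w=14); MST = {0-1(w=14) 1-2(w=4) 2-4(w=8)}
step 4: add edge 1-3 (w=14); MST = {0-1(w=14) 1-2(w=4) 1-3(w=14) 2-4(w=8)}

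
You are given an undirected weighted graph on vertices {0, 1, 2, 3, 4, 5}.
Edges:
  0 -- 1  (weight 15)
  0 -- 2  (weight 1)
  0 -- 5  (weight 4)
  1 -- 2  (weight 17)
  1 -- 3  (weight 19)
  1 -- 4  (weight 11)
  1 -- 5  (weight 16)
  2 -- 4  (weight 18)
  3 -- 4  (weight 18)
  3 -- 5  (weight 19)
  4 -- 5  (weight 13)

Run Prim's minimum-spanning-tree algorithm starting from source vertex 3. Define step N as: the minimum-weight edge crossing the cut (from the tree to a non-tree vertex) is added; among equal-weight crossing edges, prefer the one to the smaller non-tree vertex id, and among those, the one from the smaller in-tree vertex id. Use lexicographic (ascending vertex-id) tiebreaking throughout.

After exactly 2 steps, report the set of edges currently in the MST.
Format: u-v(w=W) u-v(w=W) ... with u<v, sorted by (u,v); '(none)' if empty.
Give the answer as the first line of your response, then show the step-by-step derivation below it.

1-4(w=11) 3-4(w=18)

step 1: add edge 3-4 (w=18); MST = {3-4(w=18)}
step 2: add edge 1-4 (w=11); MST = {1-4(w=11) 3-4(w=18)}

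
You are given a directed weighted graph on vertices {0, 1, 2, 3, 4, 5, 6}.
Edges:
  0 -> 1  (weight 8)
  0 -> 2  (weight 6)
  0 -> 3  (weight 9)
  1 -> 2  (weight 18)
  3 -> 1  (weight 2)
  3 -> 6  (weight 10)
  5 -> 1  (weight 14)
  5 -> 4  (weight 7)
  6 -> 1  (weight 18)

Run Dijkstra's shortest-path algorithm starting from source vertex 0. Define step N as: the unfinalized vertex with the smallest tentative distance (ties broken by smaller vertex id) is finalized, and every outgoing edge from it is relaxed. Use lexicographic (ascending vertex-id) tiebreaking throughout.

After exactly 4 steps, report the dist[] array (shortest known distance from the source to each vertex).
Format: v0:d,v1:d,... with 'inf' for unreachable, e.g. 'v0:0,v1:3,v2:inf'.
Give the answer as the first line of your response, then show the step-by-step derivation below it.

v0:0,v1:8,v2:6,v3:9,v4:inf,v5:inf,v6:19

step 1: dist = v0:0,v1:8,v2:6,v3:9,v4:inf,v5:inf,v6:inf
step 2: dist = v0:0,v1:8,v2:6,v3:9,v4:inf,v5:inf,v6:inf
step 3: dist = v0:0,v1:8,v2:6,v3:9,v4:inf,v5:inf,v6:inf
step 4: dist = v0:0,v1:8,v2:6,v3:9,v4:inf,v5:inf,v6:19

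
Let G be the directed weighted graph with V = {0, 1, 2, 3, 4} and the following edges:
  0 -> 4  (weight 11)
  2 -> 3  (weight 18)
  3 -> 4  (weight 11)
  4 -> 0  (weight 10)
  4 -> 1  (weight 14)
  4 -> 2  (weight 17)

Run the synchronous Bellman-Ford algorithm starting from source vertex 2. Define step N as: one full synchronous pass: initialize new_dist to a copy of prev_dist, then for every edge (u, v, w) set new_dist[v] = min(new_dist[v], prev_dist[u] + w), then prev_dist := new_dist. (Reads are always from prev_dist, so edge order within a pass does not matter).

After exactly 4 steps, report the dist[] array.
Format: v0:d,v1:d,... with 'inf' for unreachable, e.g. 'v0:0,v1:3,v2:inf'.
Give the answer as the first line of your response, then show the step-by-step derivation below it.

v0:39,v1:43,v2:0,v3:18,v4:29

step 1: dist = v0:inf,v1:inf,v2:0,v3:18,v4:inf
step 2: dist = v0:inf,v1:inf,v2:0,v3:18,v4:29
step 3: dist = v0:39,v1:43,v2:0,v3:18,v4:29
step 4: dist = v0:39,v1:43,v2:0,v3:18,v4:29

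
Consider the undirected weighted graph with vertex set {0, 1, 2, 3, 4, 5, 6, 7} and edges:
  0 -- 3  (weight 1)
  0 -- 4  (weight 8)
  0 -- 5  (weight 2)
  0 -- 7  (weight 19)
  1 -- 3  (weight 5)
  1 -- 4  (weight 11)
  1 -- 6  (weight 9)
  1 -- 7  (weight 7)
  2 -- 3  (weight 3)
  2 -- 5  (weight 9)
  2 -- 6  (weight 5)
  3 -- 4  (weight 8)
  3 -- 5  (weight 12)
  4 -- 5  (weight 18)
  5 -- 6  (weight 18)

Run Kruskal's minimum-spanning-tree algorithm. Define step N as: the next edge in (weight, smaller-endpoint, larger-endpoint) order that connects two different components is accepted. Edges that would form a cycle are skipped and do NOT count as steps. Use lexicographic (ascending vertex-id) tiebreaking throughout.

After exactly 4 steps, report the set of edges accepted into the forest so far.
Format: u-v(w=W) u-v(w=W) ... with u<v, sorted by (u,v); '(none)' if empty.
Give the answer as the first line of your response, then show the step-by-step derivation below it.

0-3(w=1) 0-5(w=2) 1-3(w=5) 2-3(w=3)

step 1: add edge 0-3 (w=1); MST = {0-3(w=1)}
step 2: add edge 0-5 (w=2); MST = {0-3(w=1) 0-5(w=2)}
step 3: add edge 2-3 (w=3); MST = {0-3(w=1) 0-5(w=2) 2-3(w=3)}
step 4: add edge 1-3 (w=5); MST = {0-3(w=1) 0-5(w=2) 1-3(w=5) 2-3(w=3)}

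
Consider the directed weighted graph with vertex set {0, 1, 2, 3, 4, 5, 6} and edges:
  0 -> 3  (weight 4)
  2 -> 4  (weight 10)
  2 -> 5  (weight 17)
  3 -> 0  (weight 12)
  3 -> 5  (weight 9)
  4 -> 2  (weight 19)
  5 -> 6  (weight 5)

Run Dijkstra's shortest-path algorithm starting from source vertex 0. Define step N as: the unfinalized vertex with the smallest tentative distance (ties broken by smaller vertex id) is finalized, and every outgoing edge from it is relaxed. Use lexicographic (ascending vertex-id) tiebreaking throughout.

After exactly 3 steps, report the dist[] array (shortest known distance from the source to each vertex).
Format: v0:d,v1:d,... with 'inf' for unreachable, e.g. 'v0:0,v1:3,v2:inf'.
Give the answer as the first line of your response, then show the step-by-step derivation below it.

v0:0,v1:inf,v2:inf,v3:4,v4:inf,v5:13,v6:18

step 1: dist = v0:0,v1:inf,v2:inf,v3:4,v4:inf,v5:inf,v6:inf
step 2: dist = v0:0,v1:inf,v2:inf,v3:4,v4:inf,v5:13,v6:inf
step 3: dist = v0:0,v1:inf,v2:inf,v3:4,v4:inf,v5:13,v6:18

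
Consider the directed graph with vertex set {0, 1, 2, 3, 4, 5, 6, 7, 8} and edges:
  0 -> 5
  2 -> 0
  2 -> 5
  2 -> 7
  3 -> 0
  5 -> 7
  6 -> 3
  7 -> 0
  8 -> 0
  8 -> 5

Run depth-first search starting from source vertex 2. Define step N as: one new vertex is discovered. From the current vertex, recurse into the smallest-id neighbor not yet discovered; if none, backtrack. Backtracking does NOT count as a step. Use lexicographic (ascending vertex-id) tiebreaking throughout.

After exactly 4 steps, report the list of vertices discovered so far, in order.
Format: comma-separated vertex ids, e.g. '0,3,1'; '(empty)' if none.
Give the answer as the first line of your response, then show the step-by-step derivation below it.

2,0,5,7

step 1: discover 2; path=2; order=2
step 2: discover 0; path=2>0; order=2,0
step 3: discover 5; path=2>0>5; order=2,0,5
step 4: discover 7; path=2>0>5>7; order=2,0,5,7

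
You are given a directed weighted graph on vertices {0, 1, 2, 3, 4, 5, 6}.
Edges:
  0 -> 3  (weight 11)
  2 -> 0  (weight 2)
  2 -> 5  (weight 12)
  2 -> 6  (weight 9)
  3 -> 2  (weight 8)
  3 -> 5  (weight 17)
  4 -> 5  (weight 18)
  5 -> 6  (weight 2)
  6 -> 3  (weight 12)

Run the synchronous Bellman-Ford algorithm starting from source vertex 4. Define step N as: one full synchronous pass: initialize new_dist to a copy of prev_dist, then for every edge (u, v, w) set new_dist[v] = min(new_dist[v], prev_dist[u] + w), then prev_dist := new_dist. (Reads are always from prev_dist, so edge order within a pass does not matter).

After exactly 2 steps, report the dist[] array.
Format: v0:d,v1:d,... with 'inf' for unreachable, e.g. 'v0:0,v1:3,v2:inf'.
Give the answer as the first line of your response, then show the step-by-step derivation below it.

v0:inf,v1:inf,v2:inf,v3:inf,v4:0,v5:18,v6:20

step 1: dist = v0:inf,v1:inf,v2:inf,v3:inf,v4:0,v5:18,v6:inf
step 2: dist = v0:inf,v1:inf,v2:inf,v3:inf,v4:0,v5:18,v6:20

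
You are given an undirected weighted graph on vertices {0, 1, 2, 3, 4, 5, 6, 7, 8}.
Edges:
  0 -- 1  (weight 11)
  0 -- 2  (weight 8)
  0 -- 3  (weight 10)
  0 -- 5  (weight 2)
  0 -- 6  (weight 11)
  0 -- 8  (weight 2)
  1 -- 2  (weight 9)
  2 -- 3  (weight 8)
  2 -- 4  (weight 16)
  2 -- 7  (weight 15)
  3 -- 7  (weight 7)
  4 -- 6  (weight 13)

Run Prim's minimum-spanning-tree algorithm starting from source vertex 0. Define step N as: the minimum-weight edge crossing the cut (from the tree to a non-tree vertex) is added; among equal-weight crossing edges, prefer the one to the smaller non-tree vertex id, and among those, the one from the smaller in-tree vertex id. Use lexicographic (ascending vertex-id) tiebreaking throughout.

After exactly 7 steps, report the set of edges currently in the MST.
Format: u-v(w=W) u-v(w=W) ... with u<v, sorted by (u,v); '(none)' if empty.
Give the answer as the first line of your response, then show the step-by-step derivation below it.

0-2(w=8) 0-5(w=2) 0-6(w=11) 0-8(w=2) 1-2(w=9) 2-3(w=8) 3-7(w=7)

step 1: add edge 0-5 (w=2); MST = {0-5(w=2)}
step 2: add edge 0-8 (w=2); MST = {0-5(w=2) 0-8(w=2)}
step 3: add edge 0-2 (w=8); MST = {0-2(w=8) 0-5(w=2) 0-8(w=2)}
step 4: add edge 2-3 (w=8); MST = {0-2(w=8) 0-5(w=2) 0-8(w=2) 2-3(w=8)}
step 5: add edge 3-7 (w=7); MST = {0-2(w=8) 0-5(w=2) 0-8(w=2) 2-3(w=8) 3-7(w=7)}
step 6: add edge 1-2 (w=9); MST = {0-2(w=8) 0-5(w=2) 0-8(w=2) 1-2(w=9) 2-3(w=8) 3-7(w=7)}
step 7: add edge 0-6 (w=11); MST = {0-2(w=8) 0-5(w=2) 0-6(w=11) 0-8(w=2) 1-2(w=9) 2-3(w=8) 3-7(w=7)}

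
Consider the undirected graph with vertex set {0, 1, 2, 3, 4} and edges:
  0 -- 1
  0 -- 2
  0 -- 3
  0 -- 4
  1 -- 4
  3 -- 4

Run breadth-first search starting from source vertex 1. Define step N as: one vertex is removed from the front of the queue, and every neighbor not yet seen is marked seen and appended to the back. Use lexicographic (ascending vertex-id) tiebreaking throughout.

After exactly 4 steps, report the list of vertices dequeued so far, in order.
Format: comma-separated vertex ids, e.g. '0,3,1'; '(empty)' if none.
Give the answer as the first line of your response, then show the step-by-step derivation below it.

1,0,4,2

step 1: dequeue 1; queue=[0,4]; order=1
step 2: dequeue 0; queue=[4,2,3]; order=1,0
step 3: dequeue 4; queue=[2,3]; order=1,0,4
step 4: dequeue 2; queue=[3]; order=1,0,4,2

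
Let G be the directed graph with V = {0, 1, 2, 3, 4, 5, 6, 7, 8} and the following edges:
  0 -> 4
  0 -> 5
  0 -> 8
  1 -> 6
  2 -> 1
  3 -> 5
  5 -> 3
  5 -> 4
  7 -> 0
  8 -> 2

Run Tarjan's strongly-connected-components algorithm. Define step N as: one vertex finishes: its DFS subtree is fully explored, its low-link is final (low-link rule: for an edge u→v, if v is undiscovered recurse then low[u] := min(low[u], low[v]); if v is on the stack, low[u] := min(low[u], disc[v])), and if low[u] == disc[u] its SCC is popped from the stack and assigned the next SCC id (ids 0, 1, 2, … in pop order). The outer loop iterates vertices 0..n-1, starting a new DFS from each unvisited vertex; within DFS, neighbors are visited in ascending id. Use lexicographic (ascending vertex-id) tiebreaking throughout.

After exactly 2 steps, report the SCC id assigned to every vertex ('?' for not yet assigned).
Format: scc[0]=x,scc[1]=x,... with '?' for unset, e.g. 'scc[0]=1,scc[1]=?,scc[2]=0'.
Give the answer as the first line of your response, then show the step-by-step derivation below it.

scc[0]=?,scc[1]=?,scc[2]=?,scc[3]=?,scc[4]=0,scc[5]=?,scc[6]=?,scc[7]=?,scc[8]=?

step 1: low=(low[0]=0,low[1]=?,low[2]=?,low[3]=?,low[4]=1,low[5]=?,low[6]=?,low[7]=?,low[8]=?); scc=(scc[0]=?,scc[1]=?,scc[2]=?,scc[3]=?,scc[4]=0,scc[5]=?,scc[6]=?,scc[7]=?,scc[8]=?)
step 2: low=(low[0]=0,low[1]=?,low[2]=?,low[3]=2,low[4]=1,low[5]=2,low[6]=?,low[7]=?,low[8]=?); scc=(scc[0]=?,scc[1]=?,scc[2]=?,scc[3]=?,scc[4]=0,scc[5]=?,scc[6]=?,scc[7]=?,scc[8]=?)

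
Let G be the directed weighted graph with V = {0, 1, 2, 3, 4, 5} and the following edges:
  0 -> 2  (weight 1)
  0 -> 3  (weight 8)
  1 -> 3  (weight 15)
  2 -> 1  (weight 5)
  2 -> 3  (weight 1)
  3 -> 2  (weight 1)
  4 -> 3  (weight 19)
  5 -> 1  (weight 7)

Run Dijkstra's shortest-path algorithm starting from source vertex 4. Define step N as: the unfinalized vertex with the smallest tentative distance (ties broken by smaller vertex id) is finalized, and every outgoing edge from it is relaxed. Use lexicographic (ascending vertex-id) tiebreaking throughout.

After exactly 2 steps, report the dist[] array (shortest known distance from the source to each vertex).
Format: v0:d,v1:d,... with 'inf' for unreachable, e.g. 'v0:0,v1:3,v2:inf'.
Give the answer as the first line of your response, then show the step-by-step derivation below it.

v0:inf,v1:inf,v2:20,v3:19,v4:0,v5:inf

step 1: dist = v0:inf,v1:inf,v2:inf,v3:19,v4:0,v5:inf
step 2: dist = v0:inf,v1:inf,v2:20,v3:19,v4:0,v5:inf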